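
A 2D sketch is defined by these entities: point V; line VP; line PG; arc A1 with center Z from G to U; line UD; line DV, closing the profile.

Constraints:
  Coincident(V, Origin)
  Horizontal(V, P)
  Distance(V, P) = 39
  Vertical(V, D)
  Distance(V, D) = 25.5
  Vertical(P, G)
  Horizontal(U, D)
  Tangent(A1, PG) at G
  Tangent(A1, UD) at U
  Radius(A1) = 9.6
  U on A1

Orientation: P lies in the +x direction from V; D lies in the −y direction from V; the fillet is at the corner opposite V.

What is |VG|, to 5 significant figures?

42.117

V is at the origin; VP is horizontal with |VP| = 39.0 and P on the +x side, so P = (39.000, 0.0000). VD is vertical with |VD| = 25.5 and D on the −y side, so D = (0.0000, -25.500). The virtual corner opposite V is at (39.000, -25.500). Tangency of A1 to PG means the radius ZG is perpendicular to PG and A1 meets UD tangentially, so ZU is at right angles to UD, with radius 9.6, so the center Z sits 9.6 in from both sides at Z = (29.400, -15.900). That places the tangent points at G = (39.000, -15.900) on PG and U = (29.400, -25.500) on UD. Then |VG| = |G − V| = 42.117.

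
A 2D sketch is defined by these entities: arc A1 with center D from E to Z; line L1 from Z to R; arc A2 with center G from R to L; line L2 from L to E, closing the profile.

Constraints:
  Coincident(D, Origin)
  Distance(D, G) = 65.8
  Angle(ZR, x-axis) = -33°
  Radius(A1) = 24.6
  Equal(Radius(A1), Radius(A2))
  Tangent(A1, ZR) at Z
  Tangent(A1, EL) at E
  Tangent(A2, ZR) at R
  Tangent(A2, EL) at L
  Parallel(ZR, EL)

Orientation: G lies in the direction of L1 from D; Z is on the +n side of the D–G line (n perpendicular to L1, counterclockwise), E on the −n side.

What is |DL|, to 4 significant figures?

70.25

The slot axis is L1's direction at -33.0°, so u = (cos -33.0°, sin -33.0°) = (0.8387, -0.5446) and n = (−sin -33.0°, cos -33.0°) = (0.5446, 0.8387). D is at the origin and G lies 65.8 along u from D, so G = 65.8·u = (55.18, -35.84). Tangency of A1 to both parallel lines with radius 24.6 puts Z and E at D ± 24.6·n: Z = (13.40, 20.63), E = (-13.40, -20.63). Equal radii place R and L the same way about G: R = G + 24.6·n = (68.58, -15.21), L = G − 24.6·n = (41.79, -56.47). Then |DL| = |L − D| = 70.25.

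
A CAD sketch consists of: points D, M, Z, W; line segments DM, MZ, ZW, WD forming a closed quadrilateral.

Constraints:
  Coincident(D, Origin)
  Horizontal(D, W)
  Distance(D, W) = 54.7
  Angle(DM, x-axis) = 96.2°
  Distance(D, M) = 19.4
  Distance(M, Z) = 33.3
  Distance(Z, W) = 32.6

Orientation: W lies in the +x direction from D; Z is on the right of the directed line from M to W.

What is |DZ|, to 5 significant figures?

22.537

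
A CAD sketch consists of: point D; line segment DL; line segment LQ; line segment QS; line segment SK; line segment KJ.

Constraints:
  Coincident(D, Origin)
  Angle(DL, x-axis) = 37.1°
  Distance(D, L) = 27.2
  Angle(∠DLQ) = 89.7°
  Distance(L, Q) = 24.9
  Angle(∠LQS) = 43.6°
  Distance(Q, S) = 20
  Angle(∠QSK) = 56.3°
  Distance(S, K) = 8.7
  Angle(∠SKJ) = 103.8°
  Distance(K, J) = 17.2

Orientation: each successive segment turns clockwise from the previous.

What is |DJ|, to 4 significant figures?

37.90

D is at the origin; DL runs at 37.1° with length 27.2, so L = (21.69, 16.41). ∠DLQ = 89.7° gives LQ at -53.20° from the x-axis; with |LQ| = 24.9, Q = (36.61, -3.531). ∠LQS = 43.6° gives QS at 170.4° from the x-axis; with |QS| = 20.0, S = (16.89, -0.1956). ∠QSK = 56.3° gives SK at 46.70° from the x-axis; with |SK| = 8.7, K = (22.86, 6.136). ∠SKJ = 103.8° gives KJ at -29.50° from the x-axis; with |KJ| = 17.2, J = (37.83, -2.334). Then |DJ| = |J − D| = 37.90.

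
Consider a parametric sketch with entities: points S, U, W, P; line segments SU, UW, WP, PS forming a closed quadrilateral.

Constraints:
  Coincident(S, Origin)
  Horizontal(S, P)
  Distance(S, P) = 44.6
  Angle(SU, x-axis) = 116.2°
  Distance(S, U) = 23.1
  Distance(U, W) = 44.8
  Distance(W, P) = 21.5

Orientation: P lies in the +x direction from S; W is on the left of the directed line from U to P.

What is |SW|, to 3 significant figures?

39.5

S is at the origin; SP is horizontal with |SP| = 44.6 and P in +x, so P = (44.6, 0). SU runs at 116.2° with |SU| = 23.1, so U = (-10.2, 20.7). W is determined by |UW| = 44.8 and |WP| = 21.5 together: it lies at the intersection of circle(U, 44.8) and circle(P, 21.5). With |UP| = 58.6, the foot of the radical line on UP is 42.5 from U and the perpendicular offset is √(44.8² − 42.5²) = 14.2. Taking the left-of-UP solution: W = (34.6, 19.0).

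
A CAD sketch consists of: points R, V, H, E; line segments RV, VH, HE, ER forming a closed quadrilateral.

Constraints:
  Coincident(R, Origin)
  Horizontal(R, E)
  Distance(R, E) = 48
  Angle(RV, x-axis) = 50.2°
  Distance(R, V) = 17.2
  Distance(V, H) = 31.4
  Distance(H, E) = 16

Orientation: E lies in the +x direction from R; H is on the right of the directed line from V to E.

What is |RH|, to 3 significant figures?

35.1

Checks: R.y = 0.00, E.y = 0.00 ✓; |VH| = 31.40 ✓; |HE| = 16.00 ✓.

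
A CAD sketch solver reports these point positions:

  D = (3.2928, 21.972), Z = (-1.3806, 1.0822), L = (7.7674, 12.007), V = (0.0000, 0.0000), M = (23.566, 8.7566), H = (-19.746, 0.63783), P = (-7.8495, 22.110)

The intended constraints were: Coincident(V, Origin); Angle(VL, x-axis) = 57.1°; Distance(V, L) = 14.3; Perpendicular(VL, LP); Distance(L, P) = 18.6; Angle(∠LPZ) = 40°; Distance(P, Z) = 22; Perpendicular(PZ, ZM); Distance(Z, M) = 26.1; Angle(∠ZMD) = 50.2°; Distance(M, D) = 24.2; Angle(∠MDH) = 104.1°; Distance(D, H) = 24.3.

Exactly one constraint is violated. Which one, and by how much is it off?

Distance(D, H) = 24.3 — off by 7.10.

V = (0.00, 0.00) ✓; VL at 57.10° ✓; |VL| = 14.30 ✓; ∠(VL, LP) = 90.00° ✓; |LP| = 18.60 ✓; ∠LPZ = 40.00° ✓; |PZ| = 22.00 ✓; ∠(PZ, ZM) = 90.00° ✓; |ZM| = 26.10 ✓; ∠ZMD = 50.20° ✓; |MD| = 24.20 ✓; ∠MDH = 104.1° ✓; |DH| = 31.40 ✗.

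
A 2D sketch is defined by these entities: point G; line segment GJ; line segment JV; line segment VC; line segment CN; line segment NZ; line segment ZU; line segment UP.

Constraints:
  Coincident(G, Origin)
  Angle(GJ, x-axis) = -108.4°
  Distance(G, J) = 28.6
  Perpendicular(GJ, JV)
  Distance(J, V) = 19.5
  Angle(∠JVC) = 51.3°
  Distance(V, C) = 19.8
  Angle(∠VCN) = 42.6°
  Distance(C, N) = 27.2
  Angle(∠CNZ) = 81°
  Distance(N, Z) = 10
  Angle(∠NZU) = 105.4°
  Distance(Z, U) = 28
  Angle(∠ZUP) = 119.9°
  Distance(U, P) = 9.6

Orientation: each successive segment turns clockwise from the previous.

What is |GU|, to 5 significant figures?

23.450

G is at the origin; GJ runs at -108.4° with length 28.6, so J = (-9.0276, -27.138). The perpendicularity gives JV at right angles to GJ, so JV runs at 161.60°; with |JV| = 19.5, V = (-27.531, -20.983). ∠JVC = 51.3° gives VC at 32.900° from the x-axis; with |VC| = 19.8, C = (-10.906, -10.228). ∠VCN = 42.6° gives CN at -104.50° from the x-axis; with |CN| = 27.2, N = (-17.717, -36.561). ∠CNZ = 81.0° gives NZ at 156.50° from the x-axis; with |NZ| = 10.0, Z = (-26.887, -32.574). ∠NZU = 105.4° gives ZU at 81.900° from the x-axis; with |ZU| = 28.0, U = (-22.942, -4.8533). Then |GU| = |U − G| = 23.450.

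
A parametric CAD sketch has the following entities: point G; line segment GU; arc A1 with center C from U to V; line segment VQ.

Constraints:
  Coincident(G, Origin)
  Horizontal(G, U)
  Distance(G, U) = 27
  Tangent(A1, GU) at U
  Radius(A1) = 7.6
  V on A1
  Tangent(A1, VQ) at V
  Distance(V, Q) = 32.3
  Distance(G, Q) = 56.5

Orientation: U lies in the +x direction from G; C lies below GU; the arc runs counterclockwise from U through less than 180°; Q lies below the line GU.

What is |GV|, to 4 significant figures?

24.84

Checks: |CV| = 7.600 ✓; ∠(CV, VQ) = 90.00° ✓; |VQ| = 32.30 ✓; |GQ| = 56.50 ✓.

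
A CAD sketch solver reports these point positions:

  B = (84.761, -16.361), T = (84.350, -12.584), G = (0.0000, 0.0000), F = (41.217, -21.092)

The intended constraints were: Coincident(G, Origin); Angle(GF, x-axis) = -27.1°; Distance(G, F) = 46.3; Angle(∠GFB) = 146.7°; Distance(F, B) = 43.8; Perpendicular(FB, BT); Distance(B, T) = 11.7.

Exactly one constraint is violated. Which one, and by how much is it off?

Distance(B, T) = 11.7 — off by 7.90.

G = (0.00, 0.00) ✓; GF at -27.10° ✓; |GF| = 46.30 ✓; ∠GFB = 146.7° ✓; |FB| = 43.80 ✓; ∠(FB, BT) = 90.01° ✓; |BT| = 3.799 ✗.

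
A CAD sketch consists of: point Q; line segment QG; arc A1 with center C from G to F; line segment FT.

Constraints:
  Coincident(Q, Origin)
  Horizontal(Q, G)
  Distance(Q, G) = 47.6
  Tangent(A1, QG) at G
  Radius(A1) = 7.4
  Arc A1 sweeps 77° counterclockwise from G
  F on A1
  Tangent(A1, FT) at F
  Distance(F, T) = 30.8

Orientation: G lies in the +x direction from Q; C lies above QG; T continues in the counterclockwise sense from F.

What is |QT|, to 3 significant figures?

71.3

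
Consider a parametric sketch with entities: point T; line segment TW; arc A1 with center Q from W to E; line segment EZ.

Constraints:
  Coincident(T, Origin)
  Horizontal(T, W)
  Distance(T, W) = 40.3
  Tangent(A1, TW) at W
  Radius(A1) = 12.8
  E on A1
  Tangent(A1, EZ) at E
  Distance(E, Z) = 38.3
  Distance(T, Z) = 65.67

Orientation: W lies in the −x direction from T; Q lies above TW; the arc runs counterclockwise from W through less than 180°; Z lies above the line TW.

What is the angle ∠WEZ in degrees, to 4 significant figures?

127.0°

T is at the origin; TW is horizontal with |TW| = 40.3 and W on the −x side, so W = (-40.30, 0.000). The tangent condition forces QW to be normal to TW, so Q = W + (0, 12.8) = (-40.30, 12.80). Since QE ⟂ EZ (tangency), |QZ| = √(12.8² + 38.3²) = 40.38 regardless of where E sits on A1. So Z lies on both circle(T, 65.67) and circle(Q, 40.38); the above-TW intersection is Z = (-38.58, 53.15). E is the foot of the tangent from Z: E = (-28.00, 16.34).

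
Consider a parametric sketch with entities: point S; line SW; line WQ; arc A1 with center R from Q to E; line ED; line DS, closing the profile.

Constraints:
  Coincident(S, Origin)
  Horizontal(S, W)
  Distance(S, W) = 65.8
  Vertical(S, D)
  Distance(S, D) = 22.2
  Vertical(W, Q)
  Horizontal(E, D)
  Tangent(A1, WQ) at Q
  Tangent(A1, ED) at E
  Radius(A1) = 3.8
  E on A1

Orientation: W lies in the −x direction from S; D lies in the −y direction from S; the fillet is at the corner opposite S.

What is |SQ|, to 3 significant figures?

68.3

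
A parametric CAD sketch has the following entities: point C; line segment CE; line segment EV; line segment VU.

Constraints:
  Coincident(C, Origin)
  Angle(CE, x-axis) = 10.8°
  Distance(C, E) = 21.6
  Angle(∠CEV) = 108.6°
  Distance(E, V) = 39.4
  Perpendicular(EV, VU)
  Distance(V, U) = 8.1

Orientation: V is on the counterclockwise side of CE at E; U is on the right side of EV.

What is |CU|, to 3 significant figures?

54.4

C is at the origin; CE runs at 10.8° with length 21.6, so E = 21.6·(cos 10.8°, sin 10.8°) = (21.2, 4.05). ∠CEV = 108.6°, so EV runs at 10.8° + (180° − 108.6°) = 82.2° from the x-axis; with |EV| = 39.4, V = E + 39.4·(cos 82.2°, sin 82.2°) = (26.6, 43.1). EV ⟂ VU; with |VU| = 8.1 on the right of EV, U = V + 8.1·(0.991, -0.136) = (34.6, 42.0). Then |CU| = |U − C| = 54.4.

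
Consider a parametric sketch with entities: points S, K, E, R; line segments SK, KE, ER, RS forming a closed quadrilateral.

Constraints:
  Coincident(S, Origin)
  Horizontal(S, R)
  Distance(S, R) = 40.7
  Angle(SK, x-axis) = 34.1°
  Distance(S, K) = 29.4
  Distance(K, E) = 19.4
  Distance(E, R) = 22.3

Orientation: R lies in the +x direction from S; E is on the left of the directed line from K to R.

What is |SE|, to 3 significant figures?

48.3

S is at the origin; SR is horizontal with |SR| = 40.7 and R in +x, so R = (40.7, 0). SK runs at 34.1° with |SK| = 29.4, so K = (24.3, 16.5). E is determined by |KE| = 19.4 and |ER| = 22.3 together: it lies at the intersection of circle(K, 19.4) and circle(R, 22.3). With |KR| = 23.2, the foot of the radical line on KR is 9.01 from K and the perpendicular offset is √(19.4² − 9.01²) = 17.2. Taking the left-of-KR solution: E = (42.9, 22.2).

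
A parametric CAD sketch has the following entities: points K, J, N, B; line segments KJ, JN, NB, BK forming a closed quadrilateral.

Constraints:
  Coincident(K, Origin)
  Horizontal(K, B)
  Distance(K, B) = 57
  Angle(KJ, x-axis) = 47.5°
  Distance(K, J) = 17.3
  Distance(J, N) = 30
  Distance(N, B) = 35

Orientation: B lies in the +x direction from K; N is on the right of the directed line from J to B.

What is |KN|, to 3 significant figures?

28.7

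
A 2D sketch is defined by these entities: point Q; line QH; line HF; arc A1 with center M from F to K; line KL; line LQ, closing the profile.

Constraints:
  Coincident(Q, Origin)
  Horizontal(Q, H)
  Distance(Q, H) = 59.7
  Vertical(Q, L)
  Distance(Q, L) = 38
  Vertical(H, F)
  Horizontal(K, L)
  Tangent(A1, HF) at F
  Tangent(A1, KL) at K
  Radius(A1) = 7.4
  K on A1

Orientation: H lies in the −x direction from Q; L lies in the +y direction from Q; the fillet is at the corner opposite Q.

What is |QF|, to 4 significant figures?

67.09

Q is at the origin; QH is horizontal with |QH| = 59.7 and H on the −x side, so H = (-59.70, 0.000). QL is vertical with |QL| = 38.0 and L on the +y side, so L = (0.000, 38.00). The virtual corner opposite Q is at (-59.70, 38.00). A1 meets HF tangentially, so MF is at right angles to HF and A1 meets KL tangentially, so MK is at right angles to KL, with radius 7.4, so the center M sits 7.4 in from both sides at M = (-52.30, 30.60). That places the tangent points at F = (-59.70, 30.60) on HF and K = (-52.30, 38.00) on KL. Then |QF| = |F − Q| = 67.09.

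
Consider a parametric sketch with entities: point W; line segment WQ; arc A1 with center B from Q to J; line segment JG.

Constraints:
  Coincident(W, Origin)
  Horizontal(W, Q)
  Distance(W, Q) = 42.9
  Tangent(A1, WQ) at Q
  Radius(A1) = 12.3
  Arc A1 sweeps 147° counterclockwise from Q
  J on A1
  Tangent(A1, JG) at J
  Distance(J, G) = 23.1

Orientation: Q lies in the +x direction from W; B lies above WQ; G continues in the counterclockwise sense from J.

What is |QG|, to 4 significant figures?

37.41

W is at the origin; WQ is horizontal with |WQ| = 42.9 and Q on the +x side, so Q = (42.90, 0.000). The tangent condition forces BQ to be normal to WQ, so B = Q + (0, 12.3) = (42.90, 12.30). On A1, Q sits at bearing -90° from B; a 147° counterclockwise sweep puts J at bearing 57°, so J = B + 12.3·(cos 57°, sin 57°) = (49.60, 22.62). Since A1 is tangent to JG there, BJ ⟂ JG, so JG runs along (−sin 57°, cos 57°); with |JG| = 23.1, G = (30.23, 35.20). Then |QG| = |G − Q| = 37.41.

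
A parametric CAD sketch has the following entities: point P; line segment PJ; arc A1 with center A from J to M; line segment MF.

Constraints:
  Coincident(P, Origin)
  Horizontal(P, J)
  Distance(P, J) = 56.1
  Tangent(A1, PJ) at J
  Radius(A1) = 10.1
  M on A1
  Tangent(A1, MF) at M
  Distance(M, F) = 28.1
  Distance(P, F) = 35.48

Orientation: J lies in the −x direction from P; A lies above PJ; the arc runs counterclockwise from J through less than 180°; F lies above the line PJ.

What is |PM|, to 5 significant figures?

49.445

Checks: |AM| = 10.10 ✓; ∠(AM, MF) = 90.00° ✓; |MF| = 28.10 ✓; |PF| = 35.48 ✓.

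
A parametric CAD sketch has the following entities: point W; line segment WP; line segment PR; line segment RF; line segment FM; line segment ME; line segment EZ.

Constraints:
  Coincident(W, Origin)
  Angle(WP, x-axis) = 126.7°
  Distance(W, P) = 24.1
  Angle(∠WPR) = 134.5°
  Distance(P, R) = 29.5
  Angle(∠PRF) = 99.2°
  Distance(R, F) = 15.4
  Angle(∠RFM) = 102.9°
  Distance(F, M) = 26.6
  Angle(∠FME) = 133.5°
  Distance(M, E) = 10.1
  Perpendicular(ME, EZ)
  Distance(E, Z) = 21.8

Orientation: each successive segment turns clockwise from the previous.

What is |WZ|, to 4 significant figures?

28.86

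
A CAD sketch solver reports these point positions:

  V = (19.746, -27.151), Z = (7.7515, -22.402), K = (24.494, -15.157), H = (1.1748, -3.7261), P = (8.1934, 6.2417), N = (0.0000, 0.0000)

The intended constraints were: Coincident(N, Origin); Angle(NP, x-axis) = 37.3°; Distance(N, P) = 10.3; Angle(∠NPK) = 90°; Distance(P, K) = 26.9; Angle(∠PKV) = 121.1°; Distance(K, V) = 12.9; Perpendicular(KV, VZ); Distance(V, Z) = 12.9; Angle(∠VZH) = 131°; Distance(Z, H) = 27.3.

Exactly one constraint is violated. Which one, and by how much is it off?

Distance(Z, H) = 27.3 — off by 7.50.

N = (0.00, 0.00) ✓; NP at 37.30° ✓; |NP| = 10.30 ✓; ∠NPK = 90.00° ✓; |PK| = 26.90 ✓; ∠PKV = 121.1° ✓; |KV| = 12.90 ✓; ∠(KV, VZ) = 90.00° ✓; |VZ| = 12.90 ✓; ∠VZH = 131.0° ✓; |ZH| = 19.80 ✗.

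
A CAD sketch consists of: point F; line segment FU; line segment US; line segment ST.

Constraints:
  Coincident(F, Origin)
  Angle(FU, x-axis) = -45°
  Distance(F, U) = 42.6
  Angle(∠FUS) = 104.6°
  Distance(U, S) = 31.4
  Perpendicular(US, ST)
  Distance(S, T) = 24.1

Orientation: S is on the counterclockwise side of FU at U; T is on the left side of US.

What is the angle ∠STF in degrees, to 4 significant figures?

112.1°

F is at the origin; FU runs at -45.0° with length 42.6, so U = 42.6·(cos -45.0°, sin -45.0°) = (30.12, -30.12). ∠FUS = 104.6°, so US runs at -45.0° + (180° − 104.6°) = 30.40° from the x-axis; with |US| = 31.4, S = U + 31.4·(cos 30.40°, sin 30.40°) = (57.21, -14.23). US is perpendicular to ST; with |ST| = 24.1 on the left of US, T = S + 24.1·(-0.5060, 0.8625) = (45.01, 6.553). Then cos ∠STF = TS·TF / (|TS||TF|), giving 112.1°.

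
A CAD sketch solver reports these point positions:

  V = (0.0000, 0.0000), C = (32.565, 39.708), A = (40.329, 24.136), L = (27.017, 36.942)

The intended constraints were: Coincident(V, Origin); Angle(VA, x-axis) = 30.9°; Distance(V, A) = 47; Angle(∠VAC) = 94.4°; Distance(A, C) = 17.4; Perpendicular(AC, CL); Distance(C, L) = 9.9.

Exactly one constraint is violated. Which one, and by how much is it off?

Distance(C, L) = 9.9 — off by 3.70.

V = (0.00, 0.00) ✓; VA at 30.90° ✓; |VA| = 47.00 ✓; ∠VAC = 94.40° ✓; |AC| = 17.40 ✓; ∠(AC, CL) = 90.00° ✓; |CL| = 6.199 ✗.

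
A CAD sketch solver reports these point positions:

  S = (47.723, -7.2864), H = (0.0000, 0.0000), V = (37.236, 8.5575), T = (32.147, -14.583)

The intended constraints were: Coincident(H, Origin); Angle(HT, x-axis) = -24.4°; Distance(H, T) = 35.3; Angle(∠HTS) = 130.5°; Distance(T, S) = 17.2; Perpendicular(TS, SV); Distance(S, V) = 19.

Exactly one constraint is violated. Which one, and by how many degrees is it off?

Perpendicular(TS, SV) — off by 8.40°.

H = (0.00, 0.00) ✓; HT at -24.40° ✓; |HT| = 35.30 ✓; ∠HTS = 130.5° ✓; |TS| = 17.20 ✓; ∠(TS, SV) = 98.40° ✗; |SV| = 19.00 ✓.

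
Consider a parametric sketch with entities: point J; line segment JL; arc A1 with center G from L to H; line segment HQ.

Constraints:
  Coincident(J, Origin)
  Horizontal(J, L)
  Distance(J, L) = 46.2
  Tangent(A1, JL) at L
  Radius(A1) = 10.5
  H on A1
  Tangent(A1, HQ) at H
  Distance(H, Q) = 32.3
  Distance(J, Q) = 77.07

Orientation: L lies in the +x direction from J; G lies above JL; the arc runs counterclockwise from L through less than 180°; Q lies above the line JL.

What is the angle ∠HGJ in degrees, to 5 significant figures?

145.85°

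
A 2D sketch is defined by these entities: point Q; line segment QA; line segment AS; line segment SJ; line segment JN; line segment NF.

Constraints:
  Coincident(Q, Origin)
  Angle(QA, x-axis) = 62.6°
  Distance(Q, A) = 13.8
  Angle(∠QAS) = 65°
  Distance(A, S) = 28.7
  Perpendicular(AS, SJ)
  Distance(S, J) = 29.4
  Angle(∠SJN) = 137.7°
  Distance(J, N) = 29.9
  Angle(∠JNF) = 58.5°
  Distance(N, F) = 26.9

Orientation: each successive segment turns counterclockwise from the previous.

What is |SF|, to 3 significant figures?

37.7

Q is at the origin; QA runs at 62.6° with length 13.8, so A = (6.35, 12.3). ∠QAS = 65.0° gives AS at 178° from the x-axis; with |AS| = 28.7, S = (-22.3, 13.5). AS is perpendicular to SJ, so SJ runs at -92.4°; with |SJ| = 29.4, J = (-23.6, -15.9). ∠SJN = 137.7° gives JN at -50.1° from the x-axis; with |JN| = 29.9, N = (-4.38, -38.9). ∠JNF = 58.5° gives NF at 71.4° from the x-axis; with |NF| = 26.9, F = (4.20, -13.4). Then |SF| = |F − S| = 37.7.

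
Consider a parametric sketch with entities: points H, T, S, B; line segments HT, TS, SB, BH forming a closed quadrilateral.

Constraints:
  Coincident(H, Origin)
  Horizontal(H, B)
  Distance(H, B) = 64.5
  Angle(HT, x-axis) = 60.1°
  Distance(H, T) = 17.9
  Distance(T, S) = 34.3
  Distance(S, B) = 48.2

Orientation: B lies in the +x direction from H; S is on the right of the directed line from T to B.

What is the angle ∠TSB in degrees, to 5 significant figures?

87.051°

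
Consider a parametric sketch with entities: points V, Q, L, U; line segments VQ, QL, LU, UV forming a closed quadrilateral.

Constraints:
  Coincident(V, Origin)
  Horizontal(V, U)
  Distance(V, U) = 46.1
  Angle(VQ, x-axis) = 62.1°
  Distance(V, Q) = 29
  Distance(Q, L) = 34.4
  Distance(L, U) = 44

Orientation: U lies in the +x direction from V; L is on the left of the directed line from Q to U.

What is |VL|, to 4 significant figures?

61.24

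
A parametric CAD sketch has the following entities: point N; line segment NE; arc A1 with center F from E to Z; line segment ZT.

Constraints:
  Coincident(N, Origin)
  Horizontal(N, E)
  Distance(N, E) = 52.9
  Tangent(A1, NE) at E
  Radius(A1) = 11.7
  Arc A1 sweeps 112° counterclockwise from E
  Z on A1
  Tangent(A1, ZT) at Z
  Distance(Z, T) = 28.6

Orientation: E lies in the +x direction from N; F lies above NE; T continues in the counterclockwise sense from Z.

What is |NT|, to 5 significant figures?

68.025

On A1, E sits at bearing -90° from F; a 112° counterclockwise sweep puts Z at bearing 22°, so Z = F + 11.7·(cos 22°, sin 22°) = (63.748, 16.083). Since A1 is tangent to ZT there, FZ ⟂ ZT, so ZT runs along (−sin 22°, cos 22°); with |ZT| = 28.6, T = (53.034, 42.600). Then |NT| = |T − N| = 68.025.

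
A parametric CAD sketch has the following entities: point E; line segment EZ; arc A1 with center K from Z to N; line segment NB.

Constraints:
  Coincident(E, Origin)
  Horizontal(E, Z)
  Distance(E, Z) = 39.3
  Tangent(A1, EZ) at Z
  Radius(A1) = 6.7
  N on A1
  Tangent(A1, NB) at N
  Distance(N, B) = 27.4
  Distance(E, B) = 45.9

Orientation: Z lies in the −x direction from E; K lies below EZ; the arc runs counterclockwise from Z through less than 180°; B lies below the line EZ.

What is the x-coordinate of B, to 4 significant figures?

-31.16

E is at the origin; EZ is horizontal with |EZ| = 39.3 and Z on the −x side, so Z = (-39.30, 0.000). Tangency of A1 to EZ means the radius KZ is perpendicular to EZ, so K = Z + (0, -6.7) = (-39.30, -6.700). Since KN ⟂ NB (tangency), |KB| = √(6.7² + 27.4²) = 28.21 regardless of where N sits on A1. So B lies on both circle(E, 45.9) and circle(K, 28.21); the below-EZ intersection is B = (-31.16, -33.71). N is the foot of the tangent from B: N = (-45.07, -10.10).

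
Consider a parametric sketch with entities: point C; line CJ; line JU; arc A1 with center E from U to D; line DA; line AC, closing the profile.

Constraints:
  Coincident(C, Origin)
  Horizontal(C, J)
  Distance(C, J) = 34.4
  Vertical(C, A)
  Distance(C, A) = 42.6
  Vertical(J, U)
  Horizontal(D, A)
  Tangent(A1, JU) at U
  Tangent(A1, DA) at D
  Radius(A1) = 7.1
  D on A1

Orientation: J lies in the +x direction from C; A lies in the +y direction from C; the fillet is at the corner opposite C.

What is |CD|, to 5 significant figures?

50.597

C is at the origin; C and J share the same y with |CJ| = 34.4 and J on the +x side, so J = (34.400, 0.0000). C and A share the same x with |CA| = 42.6 and A on the +y side, so A = (0.0000, 42.600). The virtual corner opposite C is at (34.400, 42.600). A1 meets JU tangentially, so EU is at right angles to JU and A1 meets DA tangentially, so ED is at right angles to DA, with radius 7.1, so the center E sits 7.1 in from both sides at E = (27.300, 35.500). That places the tangent points at U = (34.400, 35.500) on JU and D = (27.300, 42.600) on DA. Then |CD| = |D − C| = 50.597.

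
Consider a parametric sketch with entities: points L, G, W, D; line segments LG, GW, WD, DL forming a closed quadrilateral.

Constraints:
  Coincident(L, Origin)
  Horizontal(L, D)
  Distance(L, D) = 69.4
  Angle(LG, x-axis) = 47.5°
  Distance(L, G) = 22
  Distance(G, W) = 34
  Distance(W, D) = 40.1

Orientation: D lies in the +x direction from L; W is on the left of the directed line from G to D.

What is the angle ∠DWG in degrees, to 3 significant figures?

100°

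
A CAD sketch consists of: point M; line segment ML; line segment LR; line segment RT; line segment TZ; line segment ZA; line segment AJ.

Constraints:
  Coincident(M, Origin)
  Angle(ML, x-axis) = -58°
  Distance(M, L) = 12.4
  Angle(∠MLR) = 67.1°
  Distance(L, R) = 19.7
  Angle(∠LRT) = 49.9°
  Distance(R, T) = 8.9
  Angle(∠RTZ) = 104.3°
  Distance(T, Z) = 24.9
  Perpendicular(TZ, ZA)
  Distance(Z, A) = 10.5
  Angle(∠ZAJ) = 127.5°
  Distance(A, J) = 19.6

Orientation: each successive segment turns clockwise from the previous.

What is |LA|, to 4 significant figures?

14.03

∠RTZ = 104.3° gives TZ at -16.70° from the x-axis; with |TZ| = 24.9, Z = (15.55, -13.16). TZ is perpendicular to ZA, so ZA runs at -106.7°; with |ZA| = 10.5, A = (12.54, -23.22). Then |LA| = |A − L| = 14.03.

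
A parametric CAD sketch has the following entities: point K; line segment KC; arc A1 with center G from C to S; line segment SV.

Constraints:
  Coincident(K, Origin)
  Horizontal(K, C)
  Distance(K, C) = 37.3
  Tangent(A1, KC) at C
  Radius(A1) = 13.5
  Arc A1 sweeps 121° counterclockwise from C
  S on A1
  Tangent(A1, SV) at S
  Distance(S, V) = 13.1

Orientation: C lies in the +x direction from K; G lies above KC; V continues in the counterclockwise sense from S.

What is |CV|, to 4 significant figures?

32.05

K is at the origin; K and C share the same y with |KC| = 37.3 and C on the +x side, so C = (37.30, 0.000). The tangent condition forces GC to be normal to KC, so G = C + (0, 13.5) = (37.30, 13.50). On A1, C sits at bearing -90° from G; a 121° counterclockwise sweep puts S at bearing 31°, so S = G + 13.5·(cos 31°, sin 31°) = (48.87, 20.45). The tangent condition forces GS to be normal to SV, so SV runs along (−sin 31°, cos 31°); with |SV| = 13.1, V = (42.12, 31.68). Then |CV| = |V − C| = 32.05.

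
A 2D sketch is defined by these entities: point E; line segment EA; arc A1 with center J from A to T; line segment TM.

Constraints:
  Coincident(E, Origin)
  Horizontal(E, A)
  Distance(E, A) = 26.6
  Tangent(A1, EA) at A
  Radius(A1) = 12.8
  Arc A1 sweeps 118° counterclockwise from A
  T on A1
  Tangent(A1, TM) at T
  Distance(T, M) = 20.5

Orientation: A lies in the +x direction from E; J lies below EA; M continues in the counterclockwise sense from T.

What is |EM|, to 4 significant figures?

44.54

On A1, A sits at bearing 90° from J; a 118° counterclockwise sweep puts T at bearing 208°, so T = J + 12.8·(cos 208°, sin 208°) = (15.30, -18.81). A1 meets TM tangentially, so JT is at right angles to TM, so TM runs along (−sin 208°, cos 208°); with |TM| = 20.5, M = (24.92, -36.91). Then |EM| = |M − E| = 44.54.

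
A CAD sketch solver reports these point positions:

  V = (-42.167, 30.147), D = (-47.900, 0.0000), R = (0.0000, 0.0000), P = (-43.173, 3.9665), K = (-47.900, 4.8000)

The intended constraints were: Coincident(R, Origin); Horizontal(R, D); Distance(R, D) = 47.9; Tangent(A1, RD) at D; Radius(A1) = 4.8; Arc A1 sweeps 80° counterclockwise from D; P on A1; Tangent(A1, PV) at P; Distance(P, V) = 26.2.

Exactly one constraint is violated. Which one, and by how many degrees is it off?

Tangent(A1, PV) at P — off by 7.80°.

R = (0.00, 0.00) ✓; R.y = 0.00, D.y = 0.00 ✓; |RD| = 47.90 ✓; ∠(KD, DR) = 90.00° ✓; |KD| = 4.800 ✓; bearing(K→P) − bearing(K→D) = 80.00° ✓; |KP| = 4.800 ✓; ∠(KP, PV) = 82.20° ✗; |PV| = 26.20 ✓.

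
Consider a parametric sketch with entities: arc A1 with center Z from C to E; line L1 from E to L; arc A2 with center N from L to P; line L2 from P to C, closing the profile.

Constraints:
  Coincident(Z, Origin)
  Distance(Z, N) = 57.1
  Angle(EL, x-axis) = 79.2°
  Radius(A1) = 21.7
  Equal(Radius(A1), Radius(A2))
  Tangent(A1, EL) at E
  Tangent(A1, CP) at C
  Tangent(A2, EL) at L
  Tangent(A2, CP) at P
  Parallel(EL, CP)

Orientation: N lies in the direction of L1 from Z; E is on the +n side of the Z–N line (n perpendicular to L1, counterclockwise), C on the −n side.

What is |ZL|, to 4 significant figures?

61.08

The slot axis is L1's direction at 79.2°, so u = (cos 79.2°, sin 79.2°) = (0.1874, 0.9823) and n = (−sin 79.2°, cos 79.2°) = (-0.9823, 0.1874). Z is at the origin and N lies 57.1 along u from Z, so N = 57.1·u = (10.70, 56.09). Tangency of A1 to both parallel lines with radius 21.7 puts E and C at Z ± 21.7·n: E = (-21.32, 4.066), C = (21.32, -4.066). Equal radii place L and P the same way about N: L = N + 21.7·n = (-10.62, 60.15), P = N − 21.7·n = (32.02, 52.02). Then |ZL| = |L − Z| = 61.08.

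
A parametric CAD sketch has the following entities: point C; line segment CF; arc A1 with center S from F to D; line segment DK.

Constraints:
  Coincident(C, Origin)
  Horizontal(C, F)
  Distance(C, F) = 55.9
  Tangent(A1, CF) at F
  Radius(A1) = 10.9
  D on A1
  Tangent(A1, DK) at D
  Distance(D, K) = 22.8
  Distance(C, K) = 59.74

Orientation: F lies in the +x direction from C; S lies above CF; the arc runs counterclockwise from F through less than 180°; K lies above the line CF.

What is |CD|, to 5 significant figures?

66.465

C is at the origin; C and F share the same y with |CF| = 55.9 and F on the +x side, so F = (55.900, 0.0000). The tangent condition forces SF to be normal to CF, so S = F + (0, 10.9) = (55.900, 10.900). Since SD ⟂ DK (tangency), |SK| = √(10.9² + 22.8²) = 25.272 regardless of where D sits on A1. So K lies on both circle(C, 59.74) and circle(S, 25.272); the above-CF intersection is K = (48.392, 35.030). D is the foot of the tangent from K: D = (63.893, 18.311).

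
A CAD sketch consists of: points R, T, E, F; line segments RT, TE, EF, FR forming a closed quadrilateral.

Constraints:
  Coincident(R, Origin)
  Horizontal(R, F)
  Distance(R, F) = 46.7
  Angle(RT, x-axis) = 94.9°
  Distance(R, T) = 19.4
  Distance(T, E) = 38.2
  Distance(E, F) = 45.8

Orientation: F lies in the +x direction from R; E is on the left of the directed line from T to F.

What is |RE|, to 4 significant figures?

51.17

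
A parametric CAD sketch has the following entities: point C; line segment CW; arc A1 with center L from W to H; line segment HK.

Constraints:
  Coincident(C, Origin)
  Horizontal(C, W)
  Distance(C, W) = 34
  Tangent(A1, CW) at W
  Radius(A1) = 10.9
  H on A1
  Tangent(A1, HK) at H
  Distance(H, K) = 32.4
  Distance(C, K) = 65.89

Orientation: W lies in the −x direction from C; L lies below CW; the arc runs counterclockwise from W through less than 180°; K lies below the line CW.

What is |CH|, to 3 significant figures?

45.3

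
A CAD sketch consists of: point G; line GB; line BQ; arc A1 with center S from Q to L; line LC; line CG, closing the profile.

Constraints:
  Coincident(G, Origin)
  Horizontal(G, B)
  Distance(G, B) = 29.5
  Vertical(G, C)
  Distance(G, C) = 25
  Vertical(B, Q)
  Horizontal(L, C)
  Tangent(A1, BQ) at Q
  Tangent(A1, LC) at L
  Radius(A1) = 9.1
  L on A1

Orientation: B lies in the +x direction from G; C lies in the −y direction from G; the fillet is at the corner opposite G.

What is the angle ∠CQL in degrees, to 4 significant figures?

27.86°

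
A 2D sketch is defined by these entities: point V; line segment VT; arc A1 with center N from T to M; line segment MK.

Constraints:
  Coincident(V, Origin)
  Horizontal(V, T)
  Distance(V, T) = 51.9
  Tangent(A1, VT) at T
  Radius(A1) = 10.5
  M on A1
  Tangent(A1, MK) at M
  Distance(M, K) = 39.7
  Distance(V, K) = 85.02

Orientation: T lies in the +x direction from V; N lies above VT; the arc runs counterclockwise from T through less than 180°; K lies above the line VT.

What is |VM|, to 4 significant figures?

62.68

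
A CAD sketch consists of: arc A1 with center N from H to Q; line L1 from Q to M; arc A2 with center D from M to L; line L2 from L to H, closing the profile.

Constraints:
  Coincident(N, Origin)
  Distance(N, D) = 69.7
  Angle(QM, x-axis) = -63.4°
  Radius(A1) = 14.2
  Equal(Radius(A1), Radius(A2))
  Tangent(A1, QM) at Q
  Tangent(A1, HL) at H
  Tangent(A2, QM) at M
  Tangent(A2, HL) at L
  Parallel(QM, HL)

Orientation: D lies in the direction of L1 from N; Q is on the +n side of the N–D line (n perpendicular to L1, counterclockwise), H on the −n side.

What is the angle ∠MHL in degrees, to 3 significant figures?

22.2°

The slot axis is L1's direction at -63.4°, so u = (cos -63.4°, sin -63.4°) = (0.448, -0.894) and n = (−sin -63.4°, cos -63.4°) = (0.894, 0.448). N is at the origin and D lies 69.7 along u from N, so D = 69.7·u = (31.2, -62.3). Tangency of A1 to both parallel lines with radius 14.2 puts Q and H at N ± 14.2·n: Q = (12.7, 6.36), H = (-12.7, -6.36). Equal radii place M and L the same way about D: M = D + 14.2·n = (43.9, -56.0), L = D − 14.2·n = (18.5, -68.7). Then cos ∠MHL = HM·HL / (|HM||HL|), giving 22.2°.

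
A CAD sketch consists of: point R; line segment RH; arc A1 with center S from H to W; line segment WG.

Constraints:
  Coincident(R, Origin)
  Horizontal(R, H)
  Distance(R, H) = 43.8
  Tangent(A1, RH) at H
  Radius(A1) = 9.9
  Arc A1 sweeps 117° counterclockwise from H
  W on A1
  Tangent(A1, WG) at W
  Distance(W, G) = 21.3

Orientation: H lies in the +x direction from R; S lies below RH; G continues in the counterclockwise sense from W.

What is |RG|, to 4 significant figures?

55.74

R is at the origin; RH is horizontal with |RH| = 43.8 and H on the +x side, so H = (43.80, 0.000). The tangent condition forces SH to be normal to RH, so S = H + (0, -9.9) = (43.80, -9.900). On A1, H sits at bearing 90° from S; a 117° counterclockwise sweep puts W at bearing 207°, so W = S + 9.9·(cos 207°, sin 207°) = (34.98, -14.39). Since A1 is tangent to WG there, SW ⟂ WG, so WG runs along (−sin 207°, cos 207°); with |WG| = 21.3, G = (44.65, -33.37). Then |RG| = |G − R| = 55.74.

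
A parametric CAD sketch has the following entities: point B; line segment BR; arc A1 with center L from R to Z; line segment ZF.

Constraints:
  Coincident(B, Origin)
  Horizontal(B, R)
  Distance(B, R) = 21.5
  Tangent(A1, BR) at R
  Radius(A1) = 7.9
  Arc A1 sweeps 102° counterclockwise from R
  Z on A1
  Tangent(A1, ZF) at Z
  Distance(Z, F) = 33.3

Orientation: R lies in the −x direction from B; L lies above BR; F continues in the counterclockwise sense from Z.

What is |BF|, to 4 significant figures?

46.93

On A1, R sits at bearing -90° from L; a 102° counterclockwise sweep puts Z at bearing 12°, so Z = L + 7.9·(cos 12°, sin 12°) = (-13.77, 9.543). Tangency of A1 to ZF means the radius LZ is perpendicular to ZF, so ZF runs along (−sin 12°, cos 12°); with |ZF| = 33.3, F = (-20.70, 42.11). Then |BF| = |F − B| = 46.93.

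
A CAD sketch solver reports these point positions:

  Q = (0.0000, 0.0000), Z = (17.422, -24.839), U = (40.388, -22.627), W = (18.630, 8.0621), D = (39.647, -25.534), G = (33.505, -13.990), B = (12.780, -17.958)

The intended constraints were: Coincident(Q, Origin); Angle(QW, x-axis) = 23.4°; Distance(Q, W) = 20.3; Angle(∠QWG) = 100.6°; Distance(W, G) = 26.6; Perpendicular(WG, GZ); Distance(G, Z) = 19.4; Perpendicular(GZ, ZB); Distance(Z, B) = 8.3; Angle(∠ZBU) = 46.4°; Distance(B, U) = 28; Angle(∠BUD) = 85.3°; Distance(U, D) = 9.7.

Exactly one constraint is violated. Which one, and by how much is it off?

Distance(U, D) = 9.7 — off by 6.70.

Q = (0.00, 0.00) ✓; QW at 23.40° ✓; |QW| = 20.30 ✓; ∠QWG = 100.6° ✓; |WG| = 26.60 ✓; ∠(WG, GZ) = 90.00° ✓; |GZ| = 19.40 ✓; ∠(GZ, ZB) = 90.00° ✓; |ZB| = 8.300 ✓; ∠ZBU = 46.40° ✓; |BU| = 28.00 ✓; ∠BUD = 85.30° ✓; |UD| = 3.000 ✗.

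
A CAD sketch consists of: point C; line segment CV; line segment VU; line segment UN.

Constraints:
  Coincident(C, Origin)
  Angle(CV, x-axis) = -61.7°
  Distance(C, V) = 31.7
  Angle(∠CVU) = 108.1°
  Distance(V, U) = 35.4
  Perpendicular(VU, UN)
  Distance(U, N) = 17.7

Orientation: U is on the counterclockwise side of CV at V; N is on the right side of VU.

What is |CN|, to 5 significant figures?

65.843

C is at the origin; CV runs at -61.7° with length 31.7, so V = 31.7·(cos -61.7°, sin -61.7°) = (15.029, -27.911). ∠CVU = 108.1°, so VU runs at -61.7° + (180° − 108.1°) = 10.200° from the x-axis; with |VU| = 35.4, U = V + 35.4·(cos 10.200°, sin 10.200°) = (49.869, -21.642). VU ⟂ UN; with |UN| = 17.7 on the right of VU, N = U + 17.7·(0.17708, -0.98420) = (53.004, -39.063). Then |CN| = |N − C| = 65.843.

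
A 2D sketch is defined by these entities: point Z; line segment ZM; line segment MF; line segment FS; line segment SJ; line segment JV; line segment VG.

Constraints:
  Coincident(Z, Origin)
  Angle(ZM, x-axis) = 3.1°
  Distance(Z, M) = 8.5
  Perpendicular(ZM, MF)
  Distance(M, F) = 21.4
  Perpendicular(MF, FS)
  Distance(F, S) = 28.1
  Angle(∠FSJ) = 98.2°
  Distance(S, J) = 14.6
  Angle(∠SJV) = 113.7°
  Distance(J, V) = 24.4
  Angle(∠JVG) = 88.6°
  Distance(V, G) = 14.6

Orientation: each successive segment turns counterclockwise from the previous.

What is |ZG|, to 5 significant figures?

9.2484

Z is at the origin; ZM runs at 3.1° with length 8.5, so M = (8.4876, 0.45967). The perpendicularity gives MF at right angles to ZM, so MF runs at 93.100°; with |MF| = 21.4, F = (7.3303, 21.828). The perpendicularity gives FS at right angles to MF, so FS runs at -176.90°; with |FS| = 28.1, S = (-20.729, 20.309). ∠FSJ = 98.2° gives SJ at -95.100° from the x-axis; with |SJ| = 14.6, J = (-22.026, 5.7665). ∠SJV = 113.7° gives JV at -28.800° from the x-axis; with |JV| = 24.4, V = (-0.64458, -5.9882). ∠JVG = 88.6° gives VG at 62.600° from the x-axis; with |VG| = 14.6, G = (6.0743, 6.9739). Then |ZG| = |G − Z| = 9.2484.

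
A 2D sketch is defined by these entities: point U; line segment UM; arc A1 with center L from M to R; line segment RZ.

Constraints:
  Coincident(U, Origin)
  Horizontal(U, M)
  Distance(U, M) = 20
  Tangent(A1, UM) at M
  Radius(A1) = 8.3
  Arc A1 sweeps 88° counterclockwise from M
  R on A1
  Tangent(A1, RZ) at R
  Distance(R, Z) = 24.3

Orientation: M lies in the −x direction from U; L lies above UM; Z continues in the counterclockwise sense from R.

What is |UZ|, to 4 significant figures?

34.07

U is at the origin; UM is horizontal with |UM| = 20.0 and M on the −x side, so M = (-20.00, 0.000). Since A1 is tangent to UM there, LM ⟂ UM, so L = M + (0, 8.3) = (-20.00, 8.300). On A1, M sits at bearing -90° from L; an 88° counterclockwise sweep puts R at bearing -2°, so R = L + 8.3·(cos -2°, sin -2°) = (-11.71, 8.010). Since A1 is tangent to RZ there, LR ⟂ RZ, so RZ runs along (−sin -2°, cos -2°); with |RZ| = 24.3, Z = (-10.86, 32.30). Then |UZ| = |Z − U| = 34.07.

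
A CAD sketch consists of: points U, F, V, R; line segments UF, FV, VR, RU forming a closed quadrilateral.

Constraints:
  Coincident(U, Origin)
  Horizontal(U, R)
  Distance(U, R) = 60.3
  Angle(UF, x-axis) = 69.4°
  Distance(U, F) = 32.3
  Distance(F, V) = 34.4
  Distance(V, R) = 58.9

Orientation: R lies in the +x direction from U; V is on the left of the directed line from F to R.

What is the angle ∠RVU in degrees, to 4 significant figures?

58.01°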